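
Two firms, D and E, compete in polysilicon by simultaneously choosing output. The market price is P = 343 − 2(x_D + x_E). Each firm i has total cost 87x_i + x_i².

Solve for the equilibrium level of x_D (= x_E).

Firm D's profit: π = x_D(343 − 2(x_D + x_E)) − 87x_D − x_D².
∂π/∂x_D = 256 − 6x_D − 2x_E = 0, so x_D = 128/3 − (1/3)x_E.
The game is symmetric, so in equilibrium x_E = x_D: the reaction function gives (4/3)x_D = 128/3, hence x_D = 32.

32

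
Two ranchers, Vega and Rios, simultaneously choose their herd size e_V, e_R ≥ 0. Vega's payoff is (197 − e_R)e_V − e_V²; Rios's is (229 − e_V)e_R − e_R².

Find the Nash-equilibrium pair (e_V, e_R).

55, 87

Expanding Vega's payoff: 197e_V − e_Re_V − e_V².
∂π/∂e_V = 197 − e_R − 2e_V = 0, so e_V = 98.5 − 0.5e_R.
Likewise for Rios: e_R = 114.5 − 0.5e_V.
Substituting the second reaction function into the first: e_V = 98.5 − 0.5(114.5 − 0.5e_V), which gives 0.75e_V = 41.25 ⇒ e_V = 55.
Then e_R = 114.5 − 0.5·55 = 87.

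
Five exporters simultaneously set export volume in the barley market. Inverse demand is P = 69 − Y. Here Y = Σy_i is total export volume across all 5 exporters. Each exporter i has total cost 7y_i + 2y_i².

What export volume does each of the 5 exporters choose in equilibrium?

6.2

A representative exporter's profit is π_i = y_i(69 − Y) − 7y_i − 2y_i², with Y = y_i + Σ_{j≠i} y_j.
First-order condition: 62 − 6y_i − Σ_{j≠i} y_j = 0.
With identical exporters, set every y_j = y: then 62 − 6y − 4y = 0, i.e. y = 62/10 = 6.2.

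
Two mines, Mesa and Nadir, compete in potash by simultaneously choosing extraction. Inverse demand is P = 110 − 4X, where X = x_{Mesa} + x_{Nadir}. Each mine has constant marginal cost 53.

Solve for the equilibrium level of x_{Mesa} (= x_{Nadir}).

Mine Mesa's profit: π = x_{Mesa}(110 − 4(x_{Mesa} + x_{Nadir})) − 53x_{Mesa}.
∂π/∂x_{Mesa} = 57 − 8x_{Mesa} − 4x_{Nadir} = 0, so x_{Mesa} = 7.125 − 0.5x_{Nadir}.
By symmetry x_{Nadir} = x_{Mesa}; substituting into the reaction function, 1.5x_{Mesa} = 7.125 and x_{Mesa} = 4.75.

4.75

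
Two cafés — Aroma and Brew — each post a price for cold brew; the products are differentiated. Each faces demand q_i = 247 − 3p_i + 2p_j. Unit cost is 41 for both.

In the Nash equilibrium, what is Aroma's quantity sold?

154.5

Aroma's profit: π = (p_{Aroma} − 41)(247 − 3p_{Aroma} + 2p_{Brew}).
∂π/∂p_{Aroma} = 370 − 6p_{Aroma} + 2p_{Brew} = 0 ⇒ p_{Aroma} = 185/3 + (1/3)p_{Brew}.
By symmetry p_{Brew} = p_{Aroma}; substituting into the reaction function, (2/3)p_{Aroma} = 185/3 and p_{Aroma} = 92.5.
q_{Aroma} = 247 − 3·92.5 + 2·92.5 = 154.5.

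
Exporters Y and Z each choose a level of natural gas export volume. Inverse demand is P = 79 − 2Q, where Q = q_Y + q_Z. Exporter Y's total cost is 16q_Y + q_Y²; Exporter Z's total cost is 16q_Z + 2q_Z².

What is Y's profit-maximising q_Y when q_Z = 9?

Exporter Y's profit: π = q_Y(79 − 2(q_Y + q_Z)) − 16q_Y − q_Y².
∂π/∂q_Y = 63 − 6q_Y − 2q_Z = 0, so q_Y = 10.5 − (1/3)q_Z.
At q_Z = 9: q_Y = 10.5 − (1/3)·9 = 7.5.

7.5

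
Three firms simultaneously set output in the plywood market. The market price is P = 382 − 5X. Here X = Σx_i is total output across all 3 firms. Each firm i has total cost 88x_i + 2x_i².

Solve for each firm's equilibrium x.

12.25

A representative firm's profit is π_i = x_i(382 − 5X) − 88x_i − 2x_i², with X = x_i + Σ_{j≠i} x_j.
First-order condition: 294 − 14x_i − 5Σ_{j≠i} x_j = 0.
In a symmetric equilibrium every firm chooses the same x, so Σ_{j≠i} x_j = 2x. The condition becomes 294 − 24x = 0, giving x = 294/24 = 12.25.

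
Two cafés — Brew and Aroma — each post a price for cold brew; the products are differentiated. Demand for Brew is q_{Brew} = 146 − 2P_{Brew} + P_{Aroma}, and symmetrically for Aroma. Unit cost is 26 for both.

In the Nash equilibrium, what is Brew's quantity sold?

80

Brew's profit: π = (P_{Brew} − 26)(146 − 2P_{Brew} + P_{Aroma}).
∂π/∂P_{Brew} = 198 − 4P_{Brew} + P_{Aroma} = 0 ⇒ P_{Brew} = 49.5 + 0.25P_{Aroma}.
Setting P_{Brew} = P_{Aroma} in the reaction function: P_{Brew} = 49.5 + 0.25P_{Brew}, so P_{Brew} = 49.5 / 0.75 = 66.
q_{Brew} = 146 − 2·66 + 66 = 80.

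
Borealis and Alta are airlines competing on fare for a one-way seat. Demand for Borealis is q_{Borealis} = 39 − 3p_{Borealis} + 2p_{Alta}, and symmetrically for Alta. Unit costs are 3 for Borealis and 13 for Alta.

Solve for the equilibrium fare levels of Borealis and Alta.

Borealis's profit: π = (p_{Borealis} − 3)(39 − 3p_{Borealis} + 2p_{Alta}).
∂π/∂p_{Borealis} = 48 − 6p_{Borealis} + 2p_{Alta} = 0 ⇒ p_{Borealis} = 8 + (1/3)p_{Alta}.
Similarly p_{Alta} = 13 + (1/3)p_{Borealis}.
Solving the two reaction functions simultaneously: (1 − (1/3)(1/3))p_{Borealis} = 8 + (1/3)·13, so (8/9)p_{Borealis} = 37/3 and p_{Borealis} = 13.875.
Then p_{Alta} = 13 + (1/3)·13.875 = 17.625.

13.875, 17.625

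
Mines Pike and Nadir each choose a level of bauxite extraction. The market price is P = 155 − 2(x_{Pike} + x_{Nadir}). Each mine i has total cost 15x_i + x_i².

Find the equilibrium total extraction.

35

Mine Pike's profit: π = x_{Pike}(155 − 2(x_{Pike} + x_{Nadir})) − 15x_{Pike} − x_{Pike}².
∂π/∂x_{Pike} = 140 − 6x_{Pike} − 2x_{Nadir} = 0, so x_{Pike} = 70/3 − (1/3)x_{Nadir}.
By symmetry x_{Nadir} = x_{Pike}; substituting into the reaction function, (4/3)x_{Pike} = 70/3 and x_{Pike} = 17.5.
Total extraction: 17.5 + 17.5 = 35.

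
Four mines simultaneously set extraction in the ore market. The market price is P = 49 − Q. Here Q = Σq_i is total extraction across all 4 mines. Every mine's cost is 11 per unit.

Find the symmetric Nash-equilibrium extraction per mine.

A representative mine's profit is π_i = q_i(49 − Q) − 11q_i, with Q = q_i + Σ_{j≠i} q_j.
First-order condition: 38 − 2q_i − Σ_{j≠i} q_j = 0.
In a symmetric equilibrium every mine chooses the same q, so Σ_{j≠i} q_j = 3q. The condition becomes 38 − 5q = 0, giving q = 38/5 = 7.6.

7.6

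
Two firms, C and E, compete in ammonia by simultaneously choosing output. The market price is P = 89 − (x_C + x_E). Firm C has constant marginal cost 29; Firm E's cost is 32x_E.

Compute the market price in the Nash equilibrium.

Firm C's profit: π = x_C(89 − (x_C + x_E)) − 29x_C.
∂π/∂x_C = 60 − 2x_C − x_E = 0, so x_C = 30 − 0.5x_E.
By the same steps for E: x_E = 28.5 − 0.5x_C.
Solving the two reaction functions simultaneously: (1 − (−0.5)(−0.5))x_C = 30 − 0.5·28.5, so 0.75x_C = 15.75 and x_C = 21.
Then x_E = 28.5 − 0.5·21 = 18.
Equilibrium price: P = 89 − 39 = 50.

50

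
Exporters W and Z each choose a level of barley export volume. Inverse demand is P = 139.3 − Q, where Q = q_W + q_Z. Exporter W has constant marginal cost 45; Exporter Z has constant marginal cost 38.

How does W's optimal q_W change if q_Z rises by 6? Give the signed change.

-3

Exporter W's profit: π = q_W(139.3 − (q_W + q_Z)) − 45q_W.
∂π/∂q_W = 94.3 − 2q_W − q_Z = 0, so q_W = 47.15 − 0.5q_Z.
The reaction-function slope is −0.5, so a 6-unit rise in q_Z moves q_W by −0.5 × 6 = −3. W's best response falls — the actions are strategic substitutes.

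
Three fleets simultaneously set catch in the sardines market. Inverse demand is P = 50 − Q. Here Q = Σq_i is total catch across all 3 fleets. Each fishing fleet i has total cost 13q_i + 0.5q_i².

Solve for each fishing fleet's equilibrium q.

7.4

A representative fishing fleet's profit is π_i = q_i(50 − Q) − 13q_i − 0.5q_i², with Q = q_i + Σ_{j≠i} q_j.
First-order condition: 37 − 3q_i − Σ_{j≠i} q_j = 0.
In a symmetric equilibrium every fishing fleet chooses the same q, so Σ_{j≠i} q_j = 2q. The condition becomes 37 − 5q = 0, giving q = 37/5 = 7.4.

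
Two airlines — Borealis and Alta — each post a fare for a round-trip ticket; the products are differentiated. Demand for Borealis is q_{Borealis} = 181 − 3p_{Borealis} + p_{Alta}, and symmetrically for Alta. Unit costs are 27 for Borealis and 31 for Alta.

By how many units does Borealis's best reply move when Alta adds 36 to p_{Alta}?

6

Borealis's profit: π = (p_{Borealis} − 27)(181 − 3p_{Borealis} + p_{Alta}).
∂π/∂p_{Borealis} = 262 − 6p_{Borealis} + p_{Alta} = 0 ⇒ p_{Borealis} = 131/3 + (1/6)p_{Alta}.
The reaction-function slope is 1/6, so a 36-unit rise in p_{Alta} moves p_{Borealis} by 1/6 × 36 = 6. Borealis's best response rises — the actions are strategic complements.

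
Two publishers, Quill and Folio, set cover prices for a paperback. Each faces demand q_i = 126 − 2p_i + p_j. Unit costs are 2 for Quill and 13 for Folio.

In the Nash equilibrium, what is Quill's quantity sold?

85.6

Quill's profit: π = (p_{Quill} − 2)(126 − 2p_{Quill} + p_{Folio}).
∂π/∂p_{Quill} = 130 − 4p_{Quill} + p_{Folio} = 0 ⇒ p_{Quill} = 32.5 + 0.25p_{Folio}.
Similarly p_{Folio} = 38 + 0.25p_{Quill}.
Substituting the second reaction function into the first: p_{Quill} = 32.5 + 0.25(38 + 0.25p_{Quill}), which gives 0.9375p_{Quill} = 42 ⇒ p_{Quill} = 44.8.
Then p_{Folio} = 38 + 0.25·44.8 = 49.2.
q_{Quill} = 126 − 2·44.8 + 49.2 = 85.6.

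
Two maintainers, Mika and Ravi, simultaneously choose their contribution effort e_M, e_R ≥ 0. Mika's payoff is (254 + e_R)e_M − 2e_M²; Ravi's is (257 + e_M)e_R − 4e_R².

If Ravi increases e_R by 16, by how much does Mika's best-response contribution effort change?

4

Expanding Mika's payoff: 254e_M + e_Re_M − 2e_M².
∂π/∂e_M = 254 + e_R − 4e_M = 0, so e_M = 63.5 + 0.25e_R.
The reaction-function slope is 0.25, so a 16-unit rise in e_R moves e_M by 0.25 × 16 = 4. Mika's best response rises — the actions are strategic complements.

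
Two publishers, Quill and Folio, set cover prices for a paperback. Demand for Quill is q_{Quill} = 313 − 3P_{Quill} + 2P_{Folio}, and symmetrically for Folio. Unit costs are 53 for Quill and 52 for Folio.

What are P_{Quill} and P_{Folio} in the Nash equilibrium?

117.8125, 117.4375

Quill's profit: π = (P_{Quill} − 53)(313 − 3P_{Quill} + 2P_{Folio}).
∂π/∂P_{Quill} = 472 − 6P_{Quill} + 2P_{Folio} = 0 ⇒ P_{Quill} = 236/3 + (1/3)P_{Folio}.
Similarly P_{Folio} = 469/6 + (1/3)P_{Quill}.
Plugging P_{Folio} into Quill's best response: P_{Quill} = 236/3 + (1/3)(469/6 + (1/3)P_{Quill}) ⇒ (8/9)P_{Quill} = 1885/18, so P_{Quill} = 117.8125.
Then P_{Folio} = 469/6 + (1/3)·117.8125 = 117.4375.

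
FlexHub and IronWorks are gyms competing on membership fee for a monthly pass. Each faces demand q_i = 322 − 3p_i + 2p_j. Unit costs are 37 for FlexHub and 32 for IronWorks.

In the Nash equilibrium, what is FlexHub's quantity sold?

210.9375

FlexHub's profit: π = (p_{FlexHub} − 37)(322 − 3p_{FlexHub} + 2p_{IronWorks}).
∂π/∂p_{FlexHub} = 433 − 6p_{FlexHub} + 2p_{IronWorks} = 0 ⇒ p_{FlexHub} = 433/6 + (1/3)p_{IronWorks}.
Similarly p_{IronWorks} = 209/3 + (1/3)p_{FlexHub}.
Solving the two reaction functions simultaneously: (1 − (1/3)(1/3))p_{FlexHub} = 433/6 + (1/3)·(209/3), so (8/9)p_{FlexHub} = 1717/18 and p_{FlexHub} = 107.3125.
Then p_{IronWorks} = 209/3 + (1/3)·107.3125 = 105.4375.
q_{FlexHub} = 322 − 3·107.3125 + 2·105.4375 = 210.9375.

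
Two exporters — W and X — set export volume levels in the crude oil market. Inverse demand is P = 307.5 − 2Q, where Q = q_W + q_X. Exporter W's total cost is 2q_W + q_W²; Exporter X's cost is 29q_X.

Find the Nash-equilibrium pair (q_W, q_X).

Exporter W's profit: π = q_W(307.5 − 2(q_W + q_X)) − 2q_W − q_W².
∂π/∂q_W = 305.5 − 6q_W − 2q_X = 0, so q_W = 611/12 − (1/3)q_X.
For X: ∂π/∂q_X = 278.5 − 4q_X − 2q_W = 0 ⇒ q_X = 69.625 − 0.5q_W.
Solving the two reaction functions simultaneously: (1 − (−1/3)(−0.5))q_W = 611/12 − (1/3)·69.625, so (5/6)q_W = 665/24 and q_W = 33.25.
Then q_X = 69.625 − 0.5·33.25 = 53.

33.25, 53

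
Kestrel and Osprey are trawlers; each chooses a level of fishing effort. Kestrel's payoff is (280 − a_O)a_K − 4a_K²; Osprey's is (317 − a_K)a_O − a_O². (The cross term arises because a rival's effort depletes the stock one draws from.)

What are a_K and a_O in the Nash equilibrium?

Expanding Kestrel's payoff: 280a_K − a_Oa_K − 4a_K².
∂π/∂a_K = 280 − a_O − 8a_K = 0, so a_K = 35 − 0.125a_O.
Likewise for Osprey: a_O = 158.5 − 0.5a_K.
Plugging a_O into Kestrel's best response: a_K = 35 − 0.125(158.5 − 0.5a_K) ⇒ 0.9375a_K = 15.1875, so a_K = 16.2.
Then a_O = 158.5 − 0.5·16.2 = 150.4.

16.2, 150.4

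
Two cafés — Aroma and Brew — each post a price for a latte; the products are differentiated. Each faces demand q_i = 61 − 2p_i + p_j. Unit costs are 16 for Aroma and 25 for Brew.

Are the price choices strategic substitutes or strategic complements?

strategic complements

Aroma's profit: π = (p_{Aroma} − 16)(61 − 2p_{Aroma} + p_{Brew}).
∂π/∂p_{Aroma} = 93 − 4p_{Aroma} + p_{Brew} = 0 ⇒ p_{Aroma} = 23.25 + 0.25p_{Brew}.
The best-response slope dp_{Aroma}/dp_{Brew} = 0.25 > 0: the reaction function is upward-sloping, so the choices are strategic complements.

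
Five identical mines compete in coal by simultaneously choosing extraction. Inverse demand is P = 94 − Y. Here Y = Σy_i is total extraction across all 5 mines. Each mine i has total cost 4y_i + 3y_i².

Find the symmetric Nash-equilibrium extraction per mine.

7.5

A representative mine's profit is π_i = y_i(94 − Y) − 4y_i − 3y_i², with Y = y_i + Σ_{j≠i} y_j.
First-order condition: 90 − 8y_i − Σ_{j≠i} y_j = 0.
Imposing symmetry (y_j = y for all j) turns Σ_{j≠i} y_j into 4y, so 90 = 12y and y = 7.5.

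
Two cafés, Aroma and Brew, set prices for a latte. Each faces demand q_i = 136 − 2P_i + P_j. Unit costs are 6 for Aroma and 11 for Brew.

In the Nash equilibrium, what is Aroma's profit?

Aroma's profit: π = (P_{Aroma} − 6)(136 − 2P_{Aroma} + P_{Brew}).
∂π/∂P_{Aroma} = 148 − 4P_{Aroma} + P_{Brew} = 0 ⇒ P_{Aroma} = 37 + 0.25P_{Brew}.
Similarly P_{Brew} = 39.5 + 0.25P_{Aroma}.
Plugging P_{Brew} into Aroma's best response: P_{Aroma} = 37 + 0.25(39.5 + 0.25P_{Aroma}) ⇒ 0.9375P_{Aroma} = 46.875, so P_{Aroma} = 50.
Then P_{Brew} = 39.5 + 0.25·50 = 52.
q_{Aroma} = 136 − 2·50 + 52 = 88.
Profit = (50 − 6)·88 = 3872.

3872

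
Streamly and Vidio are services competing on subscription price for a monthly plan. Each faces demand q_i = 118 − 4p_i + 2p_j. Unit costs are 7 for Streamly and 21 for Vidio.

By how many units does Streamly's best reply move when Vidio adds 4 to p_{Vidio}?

Streamly's profit: π = (p_{Streamly} − 7)(118 − 4p_{Streamly} + 2p_{Vidio}).
∂π/∂p_{Streamly} = 146 − 8p_{Streamly} + 2p_{Vidio} = 0 ⇒ p_{Streamly} = 18.25 + 0.25p_{Vidio}.
The reaction-function slope is 0.25, so a 4-unit rise in p_{Vidio} moves p_{Streamly} by 0.25 × 4 = 1. Streamly's best response rises — the actions are strategic complements.

1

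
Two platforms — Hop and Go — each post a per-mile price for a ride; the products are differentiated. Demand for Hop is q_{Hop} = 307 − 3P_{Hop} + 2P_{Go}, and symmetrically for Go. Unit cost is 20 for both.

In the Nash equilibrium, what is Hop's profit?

15444.1875

Hop's profit: π = (P_{Hop} − 20)(307 − 3P_{Hop} + 2P_{Go}).
∂π/∂P_{Hop} = 367 − 6P_{Hop} + 2P_{Go} = 0 ⇒ P_{Hop} = 367/6 + (1/3)P_{Go}.
By symmetry P_{Go} = P_{Hop}; substituting into the reaction function, (2/3)P_{Hop} = 367/6 and P_{Hop} = 91.75.
q_{Hop} = 307 − 3·91.75 + 2·91.75 = 215.25.
Profit = (91.75 − 20)·215.25 = 15444.1875.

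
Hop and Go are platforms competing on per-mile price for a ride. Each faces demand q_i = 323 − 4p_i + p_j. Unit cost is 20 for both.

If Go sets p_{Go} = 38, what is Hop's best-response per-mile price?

55.125

Hop's profit: π = (p_{Hop} − 20)(323 − 4p_{Hop} + p_{Go}).
∂π/∂p_{Hop} = 403 − 8p_{Hop} + p_{Go} = 0 ⇒ p_{Hop} = 50.375 + 0.125p_{Go}.
At p_{Go} = 38: p_{Hop} = 50.375 + 0.125·38 = 55.125.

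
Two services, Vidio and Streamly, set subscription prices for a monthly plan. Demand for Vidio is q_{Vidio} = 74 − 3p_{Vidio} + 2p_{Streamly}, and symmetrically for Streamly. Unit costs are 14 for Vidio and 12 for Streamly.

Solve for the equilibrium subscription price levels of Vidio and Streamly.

Vidio's profit: π = (p_{Vidio} − 14)(74 − 3p_{Vidio} + 2p_{Streamly}).
∂π/∂p_{Vidio} = 116 − 6p_{Vidio} + 2p_{Streamly} = 0 ⇒ p_{Vidio} = 58/3 + (1/3)p_{Streamly}.
Similarly p_{Streamly} = 55/3 + (1/3)p_{Vidio}.
Plugging p_{Streamly} into Vidio's best response: p_{Vidio} = 58/3 + (1/3)(55/3 + (1/3)p_{Vidio}) ⇒ (8/9)p_{Vidio} = 229/9, so p_{Vidio} = 28.625.
Then p_{Streamly} = 55/3 + (1/3)·28.625 = 27.875.

28.625, 27.875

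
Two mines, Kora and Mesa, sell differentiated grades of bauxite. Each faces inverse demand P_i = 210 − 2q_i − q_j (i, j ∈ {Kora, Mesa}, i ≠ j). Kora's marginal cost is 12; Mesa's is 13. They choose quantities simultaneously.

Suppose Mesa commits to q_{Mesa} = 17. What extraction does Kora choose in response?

45.25

Mine Kora's profit: π = q_{Kora}(210 − 2q_{Kora} − q_{Mesa}) − 12q_{Kora}.
∂π/∂q_{Kora} = 198 − 4q_{Kora} − q_{Mesa} = 0 ⇒ q_{Kora} = 49.5 − 0.25q_{Mesa}.
At q_{Mesa} = 17: q_{Kora} = 49.5 − 0.25·17 = 45.25.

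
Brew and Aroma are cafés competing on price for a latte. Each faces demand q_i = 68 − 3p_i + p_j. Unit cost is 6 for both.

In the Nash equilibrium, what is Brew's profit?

376.32

Brew's profit: π = (p_{Brew} − 6)(68 − 3p_{Brew} + p_{Aroma}).
∂π/∂p_{Brew} = 86 − 6p_{Brew} + p_{Aroma} = 0 ⇒ p_{Brew} = 43/3 + (1/6)p_{Aroma}.
The game is symmetric, so in equilibrium p_{Aroma} = p_{Brew}: the reaction function gives (5/6)p_{Brew} = 43/3, hence p_{Brew} = 17.2.
q_{Brew} = 68 − 3·17.2 + 17.2 = 33.6.
Profit = (17.2 − 6)·33.6 = 376.32.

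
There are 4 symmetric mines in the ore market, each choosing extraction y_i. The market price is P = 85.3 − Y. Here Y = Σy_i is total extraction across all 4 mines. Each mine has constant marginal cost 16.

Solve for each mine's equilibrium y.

13.86

A representative mine's profit is π_i = y_i(85.3 − Y) − 16y_i, with Y = y_i + Σ_{j≠i} y_j.
First-order condition: 69.3 − 2y_i − Σ_{j≠i} y_j = 0.
Imposing symmetry (y_j = y for all j) turns Σ_{j≠i} y_j into 3y, so 69.3 = 5y and y = 13.86.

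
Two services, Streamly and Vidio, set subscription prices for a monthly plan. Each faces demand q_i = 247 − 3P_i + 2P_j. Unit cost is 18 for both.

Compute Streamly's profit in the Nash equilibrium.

9832.6875

Streamly's profit: π = (P_{Streamly} − 18)(247 − 3P_{Streamly} + 2P_{Vidio}).
∂π/∂P_{Streamly} = 301 − 6P_{Streamly} + 2P_{Vidio} = 0 ⇒ P_{Streamly} = 301/6 + (1/3)P_{Vidio}.
The game is symmetric, so in equilibrium P_{Vidio} = P_{Streamly}: the reaction function gives (2/3)P_{Streamly} = 301/6, hence P_{Streamly} = 75.25.
q_{Streamly} = 247 − 3·75.25 + 2·75.25 = 171.75.
Profit = (75.25 − 18)·171.75 = 9832.6875.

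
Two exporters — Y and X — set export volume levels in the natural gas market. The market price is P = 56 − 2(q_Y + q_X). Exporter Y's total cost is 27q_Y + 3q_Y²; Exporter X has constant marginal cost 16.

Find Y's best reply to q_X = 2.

Exporter Y's profit: π = q_Y(56 − 2(q_Y + q_X)) − 27q_Y − 3q_Y².
∂π/∂q_Y = 29 − 10q_Y − 2q_X = 0, so q_Y = 2.9 − 0.2q_X.
At q_X = 2: q_Y = 2.9 − 0.2·2 = 2.5.

2.5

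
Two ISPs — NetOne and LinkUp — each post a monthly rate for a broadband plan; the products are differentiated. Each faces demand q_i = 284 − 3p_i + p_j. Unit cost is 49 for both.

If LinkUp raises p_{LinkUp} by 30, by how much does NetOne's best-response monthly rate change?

5

NetOne's profit: π = (p_{NetOne} − 49)(284 − 3p_{NetOne} + p_{LinkUp}).
∂π/∂p_{NetOne} = 431 − 6p_{NetOne} + p_{LinkUp} = 0 ⇒ p_{NetOne} = 431/6 + (1/6)p_{LinkUp}.
The reaction-function slope is 1/6, so a 30-unit rise in p_{LinkUp} moves p_{NetOne} by 1/6 × 30 = 5. NetOne's best response rises — the actions are strategic complements.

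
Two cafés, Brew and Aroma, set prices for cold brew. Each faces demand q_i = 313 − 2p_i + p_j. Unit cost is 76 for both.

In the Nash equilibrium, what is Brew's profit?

Brew's profit: π = (p_{Brew} − 76)(313 − 2p_{Brew} + p_{Aroma}).
∂π/∂p_{Brew} = 465 − 4p_{Brew} + p_{Aroma} = 0 ⇒ p_{Brew} = 116.25 + 0.25p_{Aroma}.
The game is symmetric, so in equilibrium p_{Aroma} = p_{Brew}: the reaction function gives 0.75p_{Brew} = 116.25, hence p_{Brew} = 155.
q_{Brew} = 313 − 2·155 + 155 = 158.
Profit = (155 − 76)·158 = 12482.

12482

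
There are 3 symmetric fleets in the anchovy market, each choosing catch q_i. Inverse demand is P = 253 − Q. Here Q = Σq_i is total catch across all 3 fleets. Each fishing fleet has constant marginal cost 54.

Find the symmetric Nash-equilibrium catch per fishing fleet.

49.75

A representative fishing fleet's profit is π_i = q_i(253 − Q) − 54q_i, with Q = q_i + Σ_{j≠i} q_j.
First-order condition: 199 − 2q_i − Σ_{j≠i} q_j = 0.
In a symmetric equilibrium every fishing fleet chooses the same q, so Σ_{j≠i} q_j = 2q. The condition becomes 199 − 4q = 0, giving q = 199/4 = 49.75.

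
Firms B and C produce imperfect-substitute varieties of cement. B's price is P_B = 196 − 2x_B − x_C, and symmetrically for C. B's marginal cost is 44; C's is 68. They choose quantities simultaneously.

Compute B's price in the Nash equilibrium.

108

Firm B's profit: π = x_B(196 − 2x_B − x_C) − 44x_B.
∂π/∂x_B = 152 − 4x_B − x_C = 0 ⇒ x_B = 38 − 0.25x_C.
Similarly x_C = 32 − 0.25x_B.
Solving the two reaction functions simultaneously: (1 − (−0.25)(−0.25))x_B = 38 − 0.25·32, so 0.9375x_B = 30 and x_B = 32.
Then x_C = 32 − 0.25·32 = 24.
P_B = 196 − 2·32 − 24 = 108.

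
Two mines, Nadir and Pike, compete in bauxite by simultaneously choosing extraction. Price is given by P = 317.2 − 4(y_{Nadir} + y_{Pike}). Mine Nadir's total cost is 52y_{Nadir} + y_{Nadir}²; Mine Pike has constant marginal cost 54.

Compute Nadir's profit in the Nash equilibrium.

Mine Nadir's profit: π = y_{Nadir}(317.2 − 4(y_{Nadir} + y_{Pike})) − 52y_{Nadir} − y_{Nadir}².
∂π/∂y_{Nadir} = 265.2 − 10y_{Nadir} − 4y_{Pike} = 0, so y_{Nadir} = 26.52 − 0.4y_{Pike}.
For Pike: ∂π/∂y_{Pike} = 263.2 − 8y_{Pike} − 4y_{Nadir} = 0 ⇒ y_{Pike} = 32.9 − 0.5y_{Nadir}.
Plugging y_{Pike} into Nadir's best response: y_{Nadir} = 26.52 − 0.4(32.9 − 0.5y_{Nadir}) ⇒ 0.8y_{Nadir} = 13.36, so y_{Nadir} = 16.7.
Then y_{Pike} = 32.9 − 0.5·16.7 = 24.55.
Price P = 317.2 − 4·41.25 = 152.2.
Nadir's profit: (152.2 − 52)·16.7 − (16.7)² = 1394.45.

1394.45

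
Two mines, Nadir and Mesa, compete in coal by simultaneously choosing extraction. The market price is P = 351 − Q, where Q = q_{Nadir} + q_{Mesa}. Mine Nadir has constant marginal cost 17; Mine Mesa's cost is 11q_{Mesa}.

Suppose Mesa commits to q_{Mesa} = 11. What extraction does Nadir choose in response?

Mine Nadir's profit: π = q_{Nadir}(351 − (q_{Nadir} + q_{Mesa})) − 17q_{Nadir}.
∂π/∂q_{Nadir} = 334 − 2q_{Nadir} − q_{Mesa} = 0, so q_{Nadir} = 167 − 0.5q_{Mesa}.
At q_{Mesa} = 11: q_{Nadir} = 167 − 0.5·11 = 161.5.

161.5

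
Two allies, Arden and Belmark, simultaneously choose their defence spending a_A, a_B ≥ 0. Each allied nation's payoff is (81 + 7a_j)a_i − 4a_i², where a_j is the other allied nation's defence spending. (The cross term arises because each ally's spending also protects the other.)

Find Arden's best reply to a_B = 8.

Arden's payoff is (81 + 7a_B)a_A − 4a_A².
∂π/∂a_A = 81 + 7a_B − 8a_A = 0, so a_A = 10.125 + 0.875a_B.
At a_B = 8: a_A = 10.125 + 0.875·8 = 17.125.

17.125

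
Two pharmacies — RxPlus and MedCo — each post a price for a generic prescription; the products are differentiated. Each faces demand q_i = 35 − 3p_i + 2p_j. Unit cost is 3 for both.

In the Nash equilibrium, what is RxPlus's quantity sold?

RxPlus's profit: π = (p_{RxPlus} − 3)(35 − 3p_{RxPlus} + 2p_{MedCo}).
∂π/∂p_{RxPlus} = 44 − 6p_{RxPlus} + 2p_{MedCo} = 0 ⇒ p_{RxPlus} = 22/3 + (1/3)p_{MedCo}.
By symmetry p_{MedCo} = p_{RxPlus}; substituting into the reaction function, (2/3)p_{RxPlus} = 22/3 and p_{RxPlus} = 11.
q_{RxPlus} = 35 − 3·11 + 2·11 = 24.

24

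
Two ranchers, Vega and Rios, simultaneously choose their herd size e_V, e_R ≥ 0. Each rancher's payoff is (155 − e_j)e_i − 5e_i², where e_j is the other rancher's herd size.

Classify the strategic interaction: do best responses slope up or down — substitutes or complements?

strategic substitutes

Vega's payoff is (155 − e_R)e_V − 5e_V².
∂π/∂e_V = 155 − e_R − 10e_V = 0, so e_V = 15.5 − 0.1e_R.
The best-response slope de_V/de_R = −0.1 < 0: the reaction function is downward-sloping, so the choices are strategic substitutes.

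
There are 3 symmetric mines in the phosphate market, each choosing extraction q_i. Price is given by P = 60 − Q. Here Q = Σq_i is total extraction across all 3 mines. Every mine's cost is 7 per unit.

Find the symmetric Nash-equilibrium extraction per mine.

13.25

A representative mine's profit is π_i = q_i(60 − Q) − 7q_i, with Q = q_i + Σ_{j≠i} q_j.
First-order condition: 53 − 2q_i − Σ_{j≠i} q_j = 0.
In a symmetric equilibrium every mine chooses the same q, so Σ_{j≠i} q_j = 2q. The condition becomes 53 − 4q = 0, giving q = 53/4 = 13.25.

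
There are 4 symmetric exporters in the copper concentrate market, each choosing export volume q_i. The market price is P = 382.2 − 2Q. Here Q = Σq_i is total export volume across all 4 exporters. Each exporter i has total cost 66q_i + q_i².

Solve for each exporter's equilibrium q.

A representative exporter's profit is π_i = q_i(382.2 − 2Q) − 66q_i − q_i², with Q = q_i + Σ_{j≠i} q_j.
First-order condition: 316.2 − 6q_i − 2Σ_{j≠i} q_j = 0.
With identical exporters, set every q_j = q: then 316.2 − 6q − 6q = 0, i.e. q = 316.2/12 = 26.35.

26.35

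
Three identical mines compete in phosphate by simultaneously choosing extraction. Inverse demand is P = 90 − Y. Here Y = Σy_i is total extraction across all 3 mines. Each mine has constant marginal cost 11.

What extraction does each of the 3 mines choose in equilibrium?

19.75

A representative mine's profit is π_i = y_i(90 − Y) − 11y_i, with Y = y_i + Σ_{j≠i} y_j.
First-order condition: 79 − 2y_i − Σ_{j≠i} y_j = 0.
With identical mines, set every y_j = y: then 79 − 2y − 2y = 0, i.e. y = 79/4 = 19.75.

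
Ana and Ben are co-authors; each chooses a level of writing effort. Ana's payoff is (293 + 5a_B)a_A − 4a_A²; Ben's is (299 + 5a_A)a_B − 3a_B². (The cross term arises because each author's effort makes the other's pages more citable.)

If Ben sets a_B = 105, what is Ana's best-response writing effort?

102.25

Expanding Ana's payoff: 293a_A + 5a_Ba_A − 4a_A².
∂π/∂a_A = 293 + 5a_B − 8a_A = 0, so a_A = 36.625 + 0.625a_B.
At a_B = 105: a_A = 36.625 + 0.625·105 = 102.25.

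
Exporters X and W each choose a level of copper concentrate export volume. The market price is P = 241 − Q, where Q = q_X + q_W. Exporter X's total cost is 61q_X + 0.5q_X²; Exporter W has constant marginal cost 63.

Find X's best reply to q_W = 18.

Exporter X's profit: π = q_X(241 − (q_X + q_W)) − 61q_X − 0.5q_X².
∂π/∂q_X = 180 − 3q_X − q_W = 0, so q_X = 60 − (1/3)q_W.
At q_W = 18: q_X = 60 − (1/3)·18 = 54.

54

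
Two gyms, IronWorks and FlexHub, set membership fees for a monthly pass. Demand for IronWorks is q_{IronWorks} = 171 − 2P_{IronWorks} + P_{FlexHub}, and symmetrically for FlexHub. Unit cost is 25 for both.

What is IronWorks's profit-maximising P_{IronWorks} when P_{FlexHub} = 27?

IronWorks's profit: π = (P_{IronWorks} − 25)(171 − 2P_{IronWorks} + P_{FlexHub}).
∂π/∂P_{IronWorks} = 221 − 4P_{IronWorks} + P_{FlexHub} = 0 ⇒ P_{IronWorks} = 55.25 + 0.25P_{FlexHub}.
At P_{FlexHub} = 27: P_{IronWorks} = 55.25 + 0.25·27 = 62.

62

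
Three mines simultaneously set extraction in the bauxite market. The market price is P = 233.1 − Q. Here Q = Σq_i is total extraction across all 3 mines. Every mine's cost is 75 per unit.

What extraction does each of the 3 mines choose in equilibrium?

39.525

A representative mine's profit is π_i = q_i(233.1 − Q) − 75q_i, with Q = q_i + Σ_{j≠i} q_j.
First-order condition: 158.1 − 2q_i − Σ_{j≠i} q_j = 0.
In a symmetric equilibrium every mine chooses the same q, so Σ_{j≠i} q_j = 2q. The condition becomes 158.1 − 4q = 0, giving q = 158.1/4 = 39.525.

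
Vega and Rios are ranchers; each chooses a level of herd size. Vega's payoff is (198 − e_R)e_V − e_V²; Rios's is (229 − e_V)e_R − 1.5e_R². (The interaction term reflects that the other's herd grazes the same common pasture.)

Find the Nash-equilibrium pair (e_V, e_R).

Expanding Vega's payoff: 198e_V − e_Re_V − e_V².
∂π/∂e_V = 198 − e_R − 2e_V = 0, so e_V = 99 − 0.5e_R.
Likewise for Rios: e_R = 229/3 − (1/3)e_V.
Substituting the second reaction function into the first: e_V = 99 − 0.5(229/3 − (1/3)e_V), which gives (5/6)e_V = 365/6 ⇒ e_V = 73.
Then e_R = 229/3 − (1/3)·73 = 52.

73, 52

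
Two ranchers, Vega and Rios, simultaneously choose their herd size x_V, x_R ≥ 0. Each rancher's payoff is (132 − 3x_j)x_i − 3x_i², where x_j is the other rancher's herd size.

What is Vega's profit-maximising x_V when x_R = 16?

Vega's payoff is (132 − 3x_R)x_V − 3x_V².
∂π/∂x_V = 132 − 3x_R − 6x_V = 0, so x_V = 22 − 0.5x_R.
At x_R = 16: x_V = 22 − 0.5·16 = 14.

14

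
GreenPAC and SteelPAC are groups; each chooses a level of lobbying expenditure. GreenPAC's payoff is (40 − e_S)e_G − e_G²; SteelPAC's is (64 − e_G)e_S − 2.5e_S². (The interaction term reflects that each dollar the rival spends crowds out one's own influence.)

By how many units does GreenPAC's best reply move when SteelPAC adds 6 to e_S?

-3

Expanding GreenPAC's payoff: 40e_G − e_Se_G − e_G².
∂π/∂e_G = 40 − e_S − 2e_G = 0, so e_G = 20 − 0.5e_S.
The reaction-function slope is −0.5, so a 6-unit rise in e_S moves e_G by −0.5 × 6 = −3. GreenPAC's best response falls — the actions are strategic substitutes.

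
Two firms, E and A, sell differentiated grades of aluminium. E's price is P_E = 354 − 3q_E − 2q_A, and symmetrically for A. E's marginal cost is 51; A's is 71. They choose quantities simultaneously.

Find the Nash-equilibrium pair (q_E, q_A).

Firm E's profit: π = q_E(354 − 3q_E − 2q_A) − 51q_E.
∂π/∂q_E = 303 − 6q_E − 2q_A = 0 ⇒ q_E = 50.5 − (1/3)q_A.
Similarly q_A = 283/6 − (1/3)q_E.
Plugging q_A into E's best response: q_E = 50.5 − (1/3)(283/6 − (1/3)q_E) ⇒ (8/9)q_E = 313/9, so q_E = 39.125.
Then q_A = 283/6 − (1/3)·39.125 = 34.125.

39.125, 34.125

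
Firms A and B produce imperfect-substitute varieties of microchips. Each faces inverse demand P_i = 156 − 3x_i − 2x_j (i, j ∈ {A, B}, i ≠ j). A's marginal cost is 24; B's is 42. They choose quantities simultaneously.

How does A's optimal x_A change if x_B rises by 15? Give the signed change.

Firm A's profit: π = x_A(156 − 3x_A − 2x_B) − 24x_A.
∂π/∂x_A = 132 − 6x_A − 2x_B = 0 ⇒ x_A = 22 − (1/3)x_B.
The reaction-function slope is −1/3, so a 15-unit rise in x_B moves x_A by −1/3 × 15 = −5. A's best response falls — the actions are strategic substitutes.

-5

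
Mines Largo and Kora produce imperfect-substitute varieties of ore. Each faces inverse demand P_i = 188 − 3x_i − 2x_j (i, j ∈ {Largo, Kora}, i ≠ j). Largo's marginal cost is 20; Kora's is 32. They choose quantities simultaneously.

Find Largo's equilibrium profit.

Mine Largo's profit: π = x_{Largo}(188 − 3x_{Largo} − 2x_{Kora}) − 20x_{Largo}.
∂π/∂x_{Largo} = 168 − 6x_{Largo} − 2x_{Kora} = 0 ⇒ x_{Largo} = 28 − (1/3)x_{Kora}.
Similarly x_{Kora} = 26 − (1/3)x_{Largo}.
Plugging x_{Kora} into Largo's best response: x_{Largo} = 28 − (1/3)(26 − (1/3)x_{Largo}) ⇒ (8/9)x_{Largo} = 58/3, so x_{Largo} = 21.75.
Then x_{Kora} = 26 − (1/3)·21.75 = 18.75.
P_{Largo} = 188 − 3·21.75 − 2·18.75 = 85.25.
Profit = (85.25 − 20)·21.75 = 1419.1875.

1419.1875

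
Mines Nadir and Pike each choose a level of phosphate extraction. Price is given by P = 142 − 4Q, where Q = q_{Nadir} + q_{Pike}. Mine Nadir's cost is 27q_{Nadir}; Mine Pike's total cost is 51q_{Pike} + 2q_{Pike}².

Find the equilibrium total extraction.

16.05

Mine Nadir's profit: π = q_{Nadir}(142 − 4(q_{Nadir} + q_{Pike})) − 27q_{Nadir}.
∂π/∂q_{Nadir} = 115 − 8q_{Nadir} − 4q_{Pike} = 0, so q_{Nadir} = 14.375 − 0.5q_{Pike}.
For Pike: ∂π/∂q_{Pike} = 91 − 12q_{Pike} − 4q_{Nadir} = 0 ⇒ q_{Pike} = 91/12 − (1/3)q_{Nadir}.
Plugging q_{Pike} into Nadir's best response: q_{Nadir} = 14.375 − 0.5(91/12 − (1/3)q_{Nadir}) ⇒ (5/6)q_{Nadir} = 127/12, so q_{Nadir} = 12.7.
Then q_{Pike} = 91/12 − (1/3)·12.7 = 3.35.
Total extraction: 12.7 + 3.35 = 16.05.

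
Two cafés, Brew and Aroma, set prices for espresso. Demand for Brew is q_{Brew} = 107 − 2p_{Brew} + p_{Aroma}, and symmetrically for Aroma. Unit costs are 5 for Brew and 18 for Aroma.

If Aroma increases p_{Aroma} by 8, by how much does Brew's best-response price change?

Brew's profit: π = (p_{Brew} − 5)(107 − 2p_{Brew} + p_{Aroma}).
∂π/∂p_{Brew} = 117 − 4p_{Brew} + p_{Aroma} = 0 ⇒ p_{Brew} = 29.25 + 0.25p_{Aroma}.
The reaction-function slope is 0.25, so an 8-unit rise in p_{Aroma} moves p_{Brew} by 0.25 × 8 = 2. Brew's best response rises — the actions are strategic complements.

2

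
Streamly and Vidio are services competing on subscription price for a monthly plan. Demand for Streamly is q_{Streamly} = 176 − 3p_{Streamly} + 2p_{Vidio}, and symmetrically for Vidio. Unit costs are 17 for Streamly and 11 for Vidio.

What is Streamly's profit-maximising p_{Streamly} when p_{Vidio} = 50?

54.5

Streamly's profit: π = (p_{Streamly} − 17)(176 − 3p_{Streamly} + 2p_{Vidio}).
∂π/∂p_{Streamly} = 227 − 6p_{Streamly} + 2p_{Vidio} = 0 ⇒ p_{Streamly} = 227/6 + (1/3)p_{Vidio}.
At p_{Vidio} = 50: p_{Streamly} = 227/6 + (1/3)·50 = 54.5.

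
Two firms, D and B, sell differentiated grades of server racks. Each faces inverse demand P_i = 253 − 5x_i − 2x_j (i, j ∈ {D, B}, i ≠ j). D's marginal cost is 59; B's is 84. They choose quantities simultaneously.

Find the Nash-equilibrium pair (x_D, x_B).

16.6875, 13.5625

Firm D's profit: π = x_D(253 − 5x_D − 2x_B) − 59x_D.
∂π/∂x_D = 194 − 10x_D − 2x_B = 0 ⇒ x_D = 19.4 − 0.2x_B.
Similarly x_B = 16.9 − 0.2x_D.
Solving the two reaction functions simultaneously: (1 − (−0.2)(−0.2))x_D = 19.4 − 0.2·16.9, so 0.96x_D = 16.02 and x_D = 16.6875.
Then x_B = 16.9 − 0.2·16.6875 = 13.5625.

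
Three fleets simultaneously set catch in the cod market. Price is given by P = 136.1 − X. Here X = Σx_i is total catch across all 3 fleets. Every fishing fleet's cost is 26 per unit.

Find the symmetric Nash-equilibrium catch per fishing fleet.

27.525

A representative fishing fleet's profit is π_i = x_i(136.1 − X) − 26x_i, with X = x_i + Σ_{j≠i} x_j.
First-order condition: 110.1 − 2x_i − Σ_{j≠i} x_j = 0.
Imposing symmetry (x_j = x for all j) turns Σ_{j≠i} x_j into 2x, so 110.1 = 4x and x = 27.525.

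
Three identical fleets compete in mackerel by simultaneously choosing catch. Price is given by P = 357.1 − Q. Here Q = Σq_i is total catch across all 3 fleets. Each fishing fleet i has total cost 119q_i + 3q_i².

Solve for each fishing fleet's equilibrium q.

A representative fishing fleet's profit is π_i = q_i(357.1 − Q) − 119q_i − 3q_i², with Q = q_i + Σ_{j≠i} q_j.
First-order condition: 238.1 − 8q_i − Σ_{j≠i} q_j = 0.
In a symmetric equilibrium every fishing fleet chooses the same q, so Σ_{j≠i} q_j = 2q. The condition becomes 238.1 − 10q = 0, giving q = 238.1/10 = 23.81.

23.81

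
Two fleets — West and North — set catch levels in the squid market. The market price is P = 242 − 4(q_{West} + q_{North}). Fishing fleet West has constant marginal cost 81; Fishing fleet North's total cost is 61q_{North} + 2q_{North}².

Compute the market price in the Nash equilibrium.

141.4

Fishing fleet West's profit: π = q_{West}(242 − 4(q_{West} + q_{North})) − 81q_{West}.
∂π/∂q_{West} = 161 − 8q_{West} − 4q_{North} = 0, so q_{West} = 20.125 − 0.5q_{North}.
For North: ∂π/∂q_{North} = 181 − 12q_{North} − 4q_{West} = 0 ⇒ q_{North} = 181/12 − (1/3)q_{West}.
Substituting the second reaction function into the first: q_{West} = 20.125 − 0.5(181/12 − (1/3)q_{West}), which gives (5/6)q_{West} = 151/12 ⇒ q_{West} = 15.1.
Then q_{North} = 181/12 − (1/3)·15.1 = 10.05.
Equilibrium price: P = 242 − 4·25.15 = 141.4.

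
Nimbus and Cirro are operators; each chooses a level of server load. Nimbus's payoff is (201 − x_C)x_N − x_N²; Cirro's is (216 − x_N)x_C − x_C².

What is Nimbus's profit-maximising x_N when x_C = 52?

74.5

Expanding Nimbus's payoff: 201x_N − x_Cx_N − x_N².
∂π/∂x_N = 201 − x_C − 2x_N = 0, so x_N = 100.5 − 0.5x_C.
At x_C = 52: x_N = 100.5 − 0.5·52 = 74.5.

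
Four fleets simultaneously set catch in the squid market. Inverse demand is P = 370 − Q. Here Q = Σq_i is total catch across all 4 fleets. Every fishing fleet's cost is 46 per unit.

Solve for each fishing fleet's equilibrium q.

64.8

A representative fishing fleet's profit is π_i = q_i(370 − Q) − 46q_i, with Q = q_i + Σ_{j≠i} q_j.
First-order condition: 324 − 2q_i − Σ_{j≠i} q_j = 0.
With identical fishing fleets, set every q_j = q: then 324 − 2q − 3q = 0, i.e. q = 324/5 = 64.8.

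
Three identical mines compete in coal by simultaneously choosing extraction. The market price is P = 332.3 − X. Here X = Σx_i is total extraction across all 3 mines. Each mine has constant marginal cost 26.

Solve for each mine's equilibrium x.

76.575

A representative mine's profit is π_i = x_i(332.3 − X) − 26x_i, with X = x_i + Σ_{j≠i} x_j.
First-order condition: 306.3 − 2x_i − Σ_{j≠i} x_j = 0.
In a symmetric equilibrium every mine chooses the same x, so Σ_{j≠i} x_j = 2x. The condition becomes 306.3 − 4x = 0, giving x = 306.3/4 = 76.575.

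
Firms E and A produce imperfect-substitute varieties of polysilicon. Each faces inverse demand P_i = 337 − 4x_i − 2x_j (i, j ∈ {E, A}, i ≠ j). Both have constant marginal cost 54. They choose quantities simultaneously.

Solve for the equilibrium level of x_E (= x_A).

Firm E's profit: π = x_E(337 − 4x_E − 2x_A) − 54x_E.
∂π/∂x_E = 283 − 8x_E − 2x_A = 0 ⇒ x_E = 35.375 − 0.25x_A.
Setting x_E = x_A in the reaction function: x_E = 35.375 − 0.25x_E, so x_E = 35.375 / 1.25 = 28.3.

28.3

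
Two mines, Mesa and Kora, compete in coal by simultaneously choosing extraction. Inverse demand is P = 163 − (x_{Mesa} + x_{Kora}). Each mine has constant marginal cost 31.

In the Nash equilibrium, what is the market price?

Mine Mesa's profit: π = x_{Mesa}(163 − (x_{Mesa} + x_{Kora})) − 31x_{Mesa}.
∂π/∂x_{Mesa} = 132 − 2x_{Mesa} − x_{Kora} = 0, so x_{Mesa} = 66 − 0.5x_{Kora}.
Setting x_{Mesa} = x_{Kora} in the reaction function: x_{Mesa} = 66 − 0.5x_{Mesa}, so x_{Mesa} = 66 / 1.5 = 44.
Equilibrium price: P = 163 − 88 = 75.

75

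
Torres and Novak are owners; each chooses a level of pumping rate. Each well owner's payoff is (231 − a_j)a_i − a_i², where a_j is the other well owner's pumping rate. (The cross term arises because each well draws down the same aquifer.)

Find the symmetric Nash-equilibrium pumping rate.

Torres's payoff is (231 − a_N)a_T − a_T².
∂π/∂a_T = 231 − a_N − 2a_T = 0, so a_T = 115.5 − 0.5a_N.
The game is symmetric, so in equilibrium a_N = a_T: the reaction function gives 1.5a_T = 115.5, hence a_T = 77.

77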